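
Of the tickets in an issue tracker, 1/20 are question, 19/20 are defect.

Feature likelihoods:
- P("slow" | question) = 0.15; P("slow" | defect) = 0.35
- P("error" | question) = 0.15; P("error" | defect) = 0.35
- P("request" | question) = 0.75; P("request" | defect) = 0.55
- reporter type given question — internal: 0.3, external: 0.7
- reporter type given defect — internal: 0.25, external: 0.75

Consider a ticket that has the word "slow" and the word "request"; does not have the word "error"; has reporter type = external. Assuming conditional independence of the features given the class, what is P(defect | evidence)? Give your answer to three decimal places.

question: 0.05 × 0.15 × (1−0.15) × 0.75 × 0.7 = 0.003346875
defect: 0.95 × 0.35 × (1−0.35) × 0.55 × 0.75 = 0.0891515625
P(defect | x) = 0.0891515625 / 0.0924984375 ≈ 0.964

0.964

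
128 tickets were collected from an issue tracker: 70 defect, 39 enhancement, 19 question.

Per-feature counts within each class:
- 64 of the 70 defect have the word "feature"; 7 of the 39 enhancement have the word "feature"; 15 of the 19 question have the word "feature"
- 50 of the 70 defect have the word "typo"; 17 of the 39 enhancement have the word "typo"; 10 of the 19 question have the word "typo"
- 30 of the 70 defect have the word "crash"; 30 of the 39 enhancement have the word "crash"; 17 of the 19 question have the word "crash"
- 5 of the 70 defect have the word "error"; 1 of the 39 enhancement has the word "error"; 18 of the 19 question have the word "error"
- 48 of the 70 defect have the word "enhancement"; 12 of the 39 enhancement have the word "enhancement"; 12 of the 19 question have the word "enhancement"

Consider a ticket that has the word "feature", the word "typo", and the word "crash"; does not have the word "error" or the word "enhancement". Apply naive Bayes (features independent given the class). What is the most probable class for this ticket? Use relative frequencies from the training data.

defect: (70/128) × (64/70) × (50/70) × (30/70) × (65/70) × (22/70) ≈ 0.0446689
enhancement: (39/128) × (7/39) × (17/39) × (30/39) × (38/39) × (27/39) ≈ 0.0123694
question: (19/128) × (15/19) × (10/19) × (17/19) × (1/19) × (7/19) ≈ 0.00107007
Highest score → defect.

defect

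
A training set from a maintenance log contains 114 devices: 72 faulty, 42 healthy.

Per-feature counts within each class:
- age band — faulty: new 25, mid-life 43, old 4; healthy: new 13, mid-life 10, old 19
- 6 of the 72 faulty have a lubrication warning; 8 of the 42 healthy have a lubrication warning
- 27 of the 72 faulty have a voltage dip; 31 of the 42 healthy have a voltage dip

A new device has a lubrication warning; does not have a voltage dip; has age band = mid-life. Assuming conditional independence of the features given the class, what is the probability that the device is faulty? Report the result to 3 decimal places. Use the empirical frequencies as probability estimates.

faulty: (72/114) × (43/72) × (6/72) × (45/72) ≈ 0.0196455
healthy: (42/114) × (10/42) × (8/42) × (11/42) ≈ 0.00437602
P(faulty | x) = 0.0196455 / 0.02402152 ≈ 0.818

0.818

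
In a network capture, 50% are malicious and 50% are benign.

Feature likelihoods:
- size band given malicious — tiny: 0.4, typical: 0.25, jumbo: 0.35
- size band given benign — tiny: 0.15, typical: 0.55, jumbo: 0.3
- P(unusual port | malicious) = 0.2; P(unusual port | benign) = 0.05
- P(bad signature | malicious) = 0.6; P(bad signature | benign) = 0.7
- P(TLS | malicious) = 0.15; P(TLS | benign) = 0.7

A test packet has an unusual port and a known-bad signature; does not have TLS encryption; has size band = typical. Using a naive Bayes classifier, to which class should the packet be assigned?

malicious: 0.5 × 0.25 × 0.2 × 0.6 × (1−0.15) = 0.01275
benign: 0.5 × 0.55 × 0.05 × 0.7 × (1−0.7) = 0.0028875
Highest score → malicious.

malicious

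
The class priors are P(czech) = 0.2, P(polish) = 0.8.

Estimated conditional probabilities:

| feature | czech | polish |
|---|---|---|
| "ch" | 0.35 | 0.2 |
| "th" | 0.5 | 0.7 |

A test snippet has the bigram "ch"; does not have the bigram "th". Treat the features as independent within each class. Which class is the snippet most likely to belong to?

polish

czech: 0.2 × 0.35 × (1−0.5) = 0.035
polish: 0.8 × 0.2 × (1−0.7) = 0.048
Highest score → polish.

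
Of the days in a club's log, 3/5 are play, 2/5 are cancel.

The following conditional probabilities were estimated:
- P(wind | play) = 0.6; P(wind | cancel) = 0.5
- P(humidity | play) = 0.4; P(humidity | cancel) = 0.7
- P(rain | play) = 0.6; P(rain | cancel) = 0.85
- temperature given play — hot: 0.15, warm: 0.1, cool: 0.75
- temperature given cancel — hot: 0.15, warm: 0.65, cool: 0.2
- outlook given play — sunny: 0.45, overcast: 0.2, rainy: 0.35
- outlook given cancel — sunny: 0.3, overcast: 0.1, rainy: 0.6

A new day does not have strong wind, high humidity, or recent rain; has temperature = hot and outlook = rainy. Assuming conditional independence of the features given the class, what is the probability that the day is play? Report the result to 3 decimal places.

play: 0.6 × (1−0.6) × (1−0.4) × (1−0.6) × 0.15 × 0.35 = 0.003024
cancel: 0.4 × (1−0.5) × (1−0.7) × (1−0.85) × 0.15 × 0.6 = 0.00081
P(play | x) = 0.003024 / 0.003834 ≈ 0.789

0.789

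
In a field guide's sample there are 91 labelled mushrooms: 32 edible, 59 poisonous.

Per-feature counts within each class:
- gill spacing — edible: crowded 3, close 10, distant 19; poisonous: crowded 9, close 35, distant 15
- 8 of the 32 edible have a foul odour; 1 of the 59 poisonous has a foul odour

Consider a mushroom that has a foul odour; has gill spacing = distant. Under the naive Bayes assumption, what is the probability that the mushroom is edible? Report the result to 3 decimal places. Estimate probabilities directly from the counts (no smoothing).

0.949

edible: (32/91) × (19/32) × (8/32) ≈ 0.0521978
poisonous: (59/91) × (15/59) × (1/59) ≈ 0.00279382
P(edible | x) = 0.0521978 / 0.05499162 ≈ 0.949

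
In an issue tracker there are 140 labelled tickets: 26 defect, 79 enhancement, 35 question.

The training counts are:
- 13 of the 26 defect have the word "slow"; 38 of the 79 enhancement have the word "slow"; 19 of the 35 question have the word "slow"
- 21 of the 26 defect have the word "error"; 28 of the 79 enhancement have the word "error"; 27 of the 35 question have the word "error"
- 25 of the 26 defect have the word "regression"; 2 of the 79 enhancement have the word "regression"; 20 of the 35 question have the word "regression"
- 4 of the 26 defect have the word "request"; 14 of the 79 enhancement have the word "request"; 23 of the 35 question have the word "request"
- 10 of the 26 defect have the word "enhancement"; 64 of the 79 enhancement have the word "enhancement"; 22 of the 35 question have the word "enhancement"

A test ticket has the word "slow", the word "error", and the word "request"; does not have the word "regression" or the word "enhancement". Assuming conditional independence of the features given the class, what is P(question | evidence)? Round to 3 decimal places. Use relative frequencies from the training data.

0.762

defect: (26/140) × (13/26) × (21/26) × (1/26) × (4/26) × (16/26) ≈ 0.0002731
enhancement: (79/140) × (38/79) × (28/79) × (77/79) × (14/79) × (15/79) ≈ 0.00315512
question: (35/140) × (19/35) × (27/35) × (15/35) × (23/35) × (13/35) ≈ 0.0109517
P(question | x) = 0.0109517 / 0.01437992 ≈ 0.762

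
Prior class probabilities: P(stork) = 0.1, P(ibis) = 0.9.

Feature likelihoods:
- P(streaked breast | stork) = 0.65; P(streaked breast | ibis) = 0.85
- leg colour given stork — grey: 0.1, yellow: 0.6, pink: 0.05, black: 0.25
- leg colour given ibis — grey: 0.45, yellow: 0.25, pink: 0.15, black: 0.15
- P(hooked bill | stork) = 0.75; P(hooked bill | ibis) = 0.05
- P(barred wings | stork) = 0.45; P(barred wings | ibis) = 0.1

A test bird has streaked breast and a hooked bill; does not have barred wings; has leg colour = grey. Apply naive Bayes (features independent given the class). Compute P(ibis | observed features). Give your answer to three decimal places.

0.852

stork: 0.1 × 0.65 × 0.1 × 0.75 × (1−0.45) = 0.00268125
ibis: 0.9 × 0.85 × 0.45 × 0.05 × (1−0.1) = 0.01549125
P(ibis | x) = 0.01549125 / 0.0181725 ≈ 0.852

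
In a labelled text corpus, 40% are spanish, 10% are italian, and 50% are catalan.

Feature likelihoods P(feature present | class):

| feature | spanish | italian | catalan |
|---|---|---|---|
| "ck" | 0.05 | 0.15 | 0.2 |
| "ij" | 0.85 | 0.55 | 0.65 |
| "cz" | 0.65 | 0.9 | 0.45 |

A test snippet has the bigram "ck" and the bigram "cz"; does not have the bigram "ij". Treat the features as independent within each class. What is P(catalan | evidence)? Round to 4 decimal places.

0.6625

spanish: 0.4 × 0.05 × (1−0.85) × 0.65 = 0.00195
italian: 0.1 × 0.15 × (1−0.55) × 0.9 = 0.006075
catalan: 0.5 × 0.2 × (1−0.65) × 0.45 = 0.01575
P(catalan | x) = 0.01575 / 0.023775 ≈ 0.6625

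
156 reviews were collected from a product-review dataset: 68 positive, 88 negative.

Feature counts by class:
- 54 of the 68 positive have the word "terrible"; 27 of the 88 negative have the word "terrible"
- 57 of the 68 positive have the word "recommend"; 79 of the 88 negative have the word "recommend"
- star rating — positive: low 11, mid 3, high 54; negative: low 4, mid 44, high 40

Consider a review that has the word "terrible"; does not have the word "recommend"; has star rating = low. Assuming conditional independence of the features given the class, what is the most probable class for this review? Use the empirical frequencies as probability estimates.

positive: (68/156) × (54/68) × (11/68) × (11/68) ≈ 0.00905809
negative: (88/156) × (27/88) × (9/88) × (4/88) ≈ 0.000804593
Highest score → positive.

positive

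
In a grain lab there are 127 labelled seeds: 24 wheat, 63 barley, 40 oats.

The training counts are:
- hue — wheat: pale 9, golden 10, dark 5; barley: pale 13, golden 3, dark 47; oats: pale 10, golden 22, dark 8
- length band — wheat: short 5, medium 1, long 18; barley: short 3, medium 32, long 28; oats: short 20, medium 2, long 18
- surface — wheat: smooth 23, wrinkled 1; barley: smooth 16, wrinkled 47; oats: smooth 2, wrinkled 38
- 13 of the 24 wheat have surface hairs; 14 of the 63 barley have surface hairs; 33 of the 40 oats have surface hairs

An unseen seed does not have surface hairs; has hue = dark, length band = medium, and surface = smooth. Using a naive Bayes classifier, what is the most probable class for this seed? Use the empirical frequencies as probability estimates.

wheat: (24/127) × (5/24) × (1/24) × (23/24) × (11/24) ≈ 0.000720532
barley: (63/127) × (47/63) × (32/63) × (16/63) × (49/63) ≈ 0.0371312
oats: (40/127) × (8/40) × (2/40) × (2/40) × (7/40) ≈ 0.0000275591
Highest score → barley.

barley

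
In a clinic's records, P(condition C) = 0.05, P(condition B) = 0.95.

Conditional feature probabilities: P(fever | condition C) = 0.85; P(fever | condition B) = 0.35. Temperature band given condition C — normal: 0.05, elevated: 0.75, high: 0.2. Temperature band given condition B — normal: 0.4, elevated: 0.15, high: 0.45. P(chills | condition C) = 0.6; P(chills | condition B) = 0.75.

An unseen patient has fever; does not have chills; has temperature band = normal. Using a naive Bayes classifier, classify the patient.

condition B

condition C: 0.05 × 0.85 × 0.05 × (1−0.6) = 0.00085
condition B: 0.95 × 0.35 × 0.4 × (1−0.75) = 0.03325
Highest score → condition B.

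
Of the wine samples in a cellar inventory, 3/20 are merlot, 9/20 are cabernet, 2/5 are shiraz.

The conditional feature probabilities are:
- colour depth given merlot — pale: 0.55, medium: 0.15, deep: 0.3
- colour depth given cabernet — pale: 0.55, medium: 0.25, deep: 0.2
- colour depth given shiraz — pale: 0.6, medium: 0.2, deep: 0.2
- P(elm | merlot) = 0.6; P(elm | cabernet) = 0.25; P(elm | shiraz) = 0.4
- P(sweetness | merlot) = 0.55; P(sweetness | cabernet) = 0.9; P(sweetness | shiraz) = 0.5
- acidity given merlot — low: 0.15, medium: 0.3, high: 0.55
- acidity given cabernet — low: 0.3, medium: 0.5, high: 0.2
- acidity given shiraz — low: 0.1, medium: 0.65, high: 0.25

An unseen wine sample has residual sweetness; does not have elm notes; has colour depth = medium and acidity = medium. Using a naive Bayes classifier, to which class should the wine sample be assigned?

cabernet

merlot: 0.15 × 0.15 × (1−0.6) × 0.55 × 0.3 = 0.001485
cabernet: 0.45 × 0.25 × (1−0.25) × 0.9 × 0.5 = 0.03796875
shiraz: 0.4 × 0.2 × (1−0.4) × 0.5 × 0.65 = 0.0156
Highest score → cabernet.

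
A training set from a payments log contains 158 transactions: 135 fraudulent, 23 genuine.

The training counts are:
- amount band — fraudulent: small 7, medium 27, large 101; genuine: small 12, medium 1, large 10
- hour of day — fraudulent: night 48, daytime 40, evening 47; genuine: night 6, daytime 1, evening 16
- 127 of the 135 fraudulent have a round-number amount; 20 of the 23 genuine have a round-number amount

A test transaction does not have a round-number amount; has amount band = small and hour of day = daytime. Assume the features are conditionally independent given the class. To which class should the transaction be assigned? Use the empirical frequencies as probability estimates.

fraudulent: (135/158) × (7/135) × (40/135) × (8/135) ≈ 0.000777899
genuine: (23/158) × (12/23) × (1/23) × (3/23) ≈ 0.000430715
Highest score → fraudulent.

fraudulent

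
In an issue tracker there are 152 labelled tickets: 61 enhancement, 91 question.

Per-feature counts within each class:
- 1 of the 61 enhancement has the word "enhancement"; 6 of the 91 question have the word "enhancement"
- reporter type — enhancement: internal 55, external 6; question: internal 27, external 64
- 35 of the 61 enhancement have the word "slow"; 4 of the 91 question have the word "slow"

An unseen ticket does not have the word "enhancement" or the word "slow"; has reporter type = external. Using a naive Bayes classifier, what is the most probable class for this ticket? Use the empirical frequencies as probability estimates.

enhancement: (61/152) × (60/61) × (6/61) × (26/61) ≈ 0.016549
question: (91/152) × (85/91) × (64/91) × (87/91) ≈ 0.376003
Highest score → question.

question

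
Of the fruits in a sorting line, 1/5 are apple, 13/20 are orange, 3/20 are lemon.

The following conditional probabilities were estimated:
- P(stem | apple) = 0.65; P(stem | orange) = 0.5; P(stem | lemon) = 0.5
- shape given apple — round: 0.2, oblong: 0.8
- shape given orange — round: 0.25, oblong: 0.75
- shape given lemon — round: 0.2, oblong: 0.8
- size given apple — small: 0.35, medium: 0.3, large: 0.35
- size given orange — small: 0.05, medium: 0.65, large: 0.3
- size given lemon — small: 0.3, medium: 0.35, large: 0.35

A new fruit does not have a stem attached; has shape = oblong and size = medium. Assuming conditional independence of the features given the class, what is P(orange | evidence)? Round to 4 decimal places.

apple: 0.2 × (1−0.65) × 0.8 × 0.3 = 0.0168
orange: 0.65 × (1−0.5) × 0.75 × 0.65 = 0.1584375
lemon: 0.15 × (1−0.5) × 0.8 × 0.35 = 0.021
P(orange | x) = 0.1584375 / 0.1962375 ≈ 0.8074

0.8074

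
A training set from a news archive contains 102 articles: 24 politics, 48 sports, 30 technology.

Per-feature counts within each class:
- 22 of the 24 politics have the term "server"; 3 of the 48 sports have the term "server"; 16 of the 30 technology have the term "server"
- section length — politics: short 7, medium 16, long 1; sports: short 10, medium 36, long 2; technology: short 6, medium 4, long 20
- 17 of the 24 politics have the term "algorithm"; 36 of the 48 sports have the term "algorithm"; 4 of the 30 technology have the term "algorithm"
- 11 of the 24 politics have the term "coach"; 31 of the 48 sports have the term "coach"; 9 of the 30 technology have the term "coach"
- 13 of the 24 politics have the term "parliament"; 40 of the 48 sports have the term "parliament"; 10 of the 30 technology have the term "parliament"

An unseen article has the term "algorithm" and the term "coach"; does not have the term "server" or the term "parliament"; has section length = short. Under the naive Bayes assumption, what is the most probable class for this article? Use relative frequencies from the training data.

sports

politics: (24/102) × (2/24) × (7/24) × (17/24) × (11/24) × (11/24) ≈ 0.000850976
sports: (48/102) × (45/48) × (10/48) × (36/48) × (31/48) × (8/48) ≈ 0.00741996
technology: (30/102) × (14/30) × (6/30) × (4/30) × (9/30) × (20/30) ≈ 0.000732026
Highest score → sports.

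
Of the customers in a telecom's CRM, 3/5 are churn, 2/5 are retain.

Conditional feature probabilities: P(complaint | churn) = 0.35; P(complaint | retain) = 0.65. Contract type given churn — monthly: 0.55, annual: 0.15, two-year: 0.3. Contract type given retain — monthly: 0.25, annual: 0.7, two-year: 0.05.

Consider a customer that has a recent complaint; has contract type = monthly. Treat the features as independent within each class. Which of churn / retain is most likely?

churn: 0.6 × 0.35 × 0.55 = 0.1155
retain: 0.4 × 0.65 × 0.25 = 0.065
Highest score → churn.

churn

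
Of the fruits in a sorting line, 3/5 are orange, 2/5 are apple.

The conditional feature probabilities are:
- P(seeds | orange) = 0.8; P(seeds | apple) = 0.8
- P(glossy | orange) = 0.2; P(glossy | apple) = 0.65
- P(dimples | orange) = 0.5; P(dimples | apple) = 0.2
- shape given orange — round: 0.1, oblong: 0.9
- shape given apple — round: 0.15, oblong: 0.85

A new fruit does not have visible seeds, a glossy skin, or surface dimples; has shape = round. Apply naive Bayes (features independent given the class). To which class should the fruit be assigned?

orange: 0.6 × (1−0.8) × (1−0.2) × (1−0.5) × 0.1 = 0.0048
apple: 0.4 × (1−0.8) × (1−0.65) × (1−0.2) × 0.15 = 0.00336
Highest score → orange.

orange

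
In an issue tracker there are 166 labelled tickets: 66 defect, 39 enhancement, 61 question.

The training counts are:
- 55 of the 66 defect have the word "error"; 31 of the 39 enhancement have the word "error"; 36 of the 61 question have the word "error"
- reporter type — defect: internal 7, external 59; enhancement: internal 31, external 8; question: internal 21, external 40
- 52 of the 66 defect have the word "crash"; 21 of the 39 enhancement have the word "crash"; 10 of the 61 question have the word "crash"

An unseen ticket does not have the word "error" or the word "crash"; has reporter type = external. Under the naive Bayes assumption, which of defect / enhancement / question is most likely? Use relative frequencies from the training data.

question

defect: (66/166) × (11/66) × (59/66) × (14/66) ≈ 0.0125654
enhancement: (39/166) × (8/39) × (8/39) × (18/39) ≈ 0.00456263
question: (61/166) × (25/61) × (40/61) × (51/61) ≈ 0.0825662
Highest score → question.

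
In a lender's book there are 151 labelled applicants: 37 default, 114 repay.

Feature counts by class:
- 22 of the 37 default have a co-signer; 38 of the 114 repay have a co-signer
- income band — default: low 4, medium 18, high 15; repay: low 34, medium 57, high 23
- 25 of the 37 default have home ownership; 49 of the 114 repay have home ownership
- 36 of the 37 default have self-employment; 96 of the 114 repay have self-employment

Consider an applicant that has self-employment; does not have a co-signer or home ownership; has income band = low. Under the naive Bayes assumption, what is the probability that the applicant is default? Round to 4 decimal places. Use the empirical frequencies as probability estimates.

0.0449

default: (37/151) × (15/37) × (4/37) × (12/37) × (36/37) ≈ 0.00338885
repay: (114/151) × (76/114) × (34/114) × (65/114) × (96/114) ≈ 0.0720752
P(default | x) = 0.00338885 / 0.07546405 ≈ 0.0449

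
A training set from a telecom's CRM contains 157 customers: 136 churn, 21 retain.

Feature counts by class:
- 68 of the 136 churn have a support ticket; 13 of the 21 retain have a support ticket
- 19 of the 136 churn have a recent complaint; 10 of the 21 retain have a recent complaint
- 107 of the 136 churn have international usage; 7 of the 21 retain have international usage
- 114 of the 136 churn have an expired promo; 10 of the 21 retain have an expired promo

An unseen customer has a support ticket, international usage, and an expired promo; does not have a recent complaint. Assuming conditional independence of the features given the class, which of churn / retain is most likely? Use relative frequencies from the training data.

churn: (136/157) × (68/136) × (117/136) × (107/136) × (114/136) ≈ 0.245735
retain: (21/157) × (13/21) × (11/21) × (7/21) × (10/21) ≈ 0.00688457
Highest score → churn.

churn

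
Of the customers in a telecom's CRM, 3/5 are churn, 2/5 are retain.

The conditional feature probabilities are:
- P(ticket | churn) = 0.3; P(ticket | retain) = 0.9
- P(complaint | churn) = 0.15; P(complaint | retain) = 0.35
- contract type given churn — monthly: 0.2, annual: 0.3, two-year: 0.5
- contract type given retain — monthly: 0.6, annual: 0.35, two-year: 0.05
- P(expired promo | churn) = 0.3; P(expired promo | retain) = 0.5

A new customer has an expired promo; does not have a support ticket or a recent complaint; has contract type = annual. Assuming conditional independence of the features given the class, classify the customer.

churn: 0.6 × (1−0.3) × (1−0.15) × 0.3 × 0.3 = 0.03213
retain: 0.4 × (1−0.9) × (1−0.35) × 0.35 × 0.5 = 0.00455
Highest score → churn.

churn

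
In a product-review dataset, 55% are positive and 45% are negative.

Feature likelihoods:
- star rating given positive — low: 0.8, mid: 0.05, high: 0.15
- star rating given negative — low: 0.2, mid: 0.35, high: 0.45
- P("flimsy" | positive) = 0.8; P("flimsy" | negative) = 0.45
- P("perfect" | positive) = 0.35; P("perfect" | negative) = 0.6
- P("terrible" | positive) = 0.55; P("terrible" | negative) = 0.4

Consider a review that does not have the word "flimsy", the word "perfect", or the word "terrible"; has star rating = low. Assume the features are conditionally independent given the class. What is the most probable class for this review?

positive: 0.55 × 0.8 × (1−0.8) × (1−0.35) × (1−0.55) = 0.02574
negative: 0.45 × 0.2 × (1−0.45) × (1−0.6) × (1−0.4) = 0.01188
Highest score → positive.

positive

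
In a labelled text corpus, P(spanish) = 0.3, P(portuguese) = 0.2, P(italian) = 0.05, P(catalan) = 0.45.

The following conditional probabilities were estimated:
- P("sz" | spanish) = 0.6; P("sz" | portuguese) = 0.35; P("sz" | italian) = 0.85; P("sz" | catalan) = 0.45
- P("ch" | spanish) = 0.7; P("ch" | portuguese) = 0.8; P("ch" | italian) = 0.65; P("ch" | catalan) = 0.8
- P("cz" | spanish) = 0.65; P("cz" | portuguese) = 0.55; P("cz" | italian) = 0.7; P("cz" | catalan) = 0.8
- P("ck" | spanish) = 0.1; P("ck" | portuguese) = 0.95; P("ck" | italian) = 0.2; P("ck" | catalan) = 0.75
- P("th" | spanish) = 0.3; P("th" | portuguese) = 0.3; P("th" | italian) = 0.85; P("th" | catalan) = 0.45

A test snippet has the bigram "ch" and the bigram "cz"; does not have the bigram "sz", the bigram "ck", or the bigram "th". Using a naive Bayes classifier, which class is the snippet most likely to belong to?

spanish: 0.3 × (1−0.6) × 0.7 × 0.65 × (1−0.1) × (1−0.3) = 0.034398
portuguese: 0.2 × (1−0.35) × 0.8 × 0.55 × (1−0.95) × (1−0.3) = 0.002002
italian: 0.05 × (1−0.85) × 0.65 × 0.7 × (1−0.2) × (1−0.85) = 0.0004095
catalan: 0.45 × (1−0.45) × 0.8 × 0.8 × (1−0.75) × (1−0.45) = 0.02178
Highest score → spanish.

spanish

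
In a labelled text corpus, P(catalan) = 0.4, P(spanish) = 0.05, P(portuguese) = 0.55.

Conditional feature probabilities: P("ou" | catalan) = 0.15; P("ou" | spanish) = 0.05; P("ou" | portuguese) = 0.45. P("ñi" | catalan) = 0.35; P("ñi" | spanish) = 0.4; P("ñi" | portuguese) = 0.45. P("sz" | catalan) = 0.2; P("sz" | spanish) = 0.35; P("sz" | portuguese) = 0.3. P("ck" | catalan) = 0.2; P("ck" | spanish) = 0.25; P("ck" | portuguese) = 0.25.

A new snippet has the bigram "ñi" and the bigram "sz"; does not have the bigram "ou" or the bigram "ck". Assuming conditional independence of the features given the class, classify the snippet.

portuguese

catalan: 0.4 × (1−0.15) × 0.35 × 0.2 × (1−0.2) = 0.01904
spanish: 0.05 × (1−0.05) × 0.4 × 0.35 × (1−0.25) = 0.0049875
portuguese: 0.55 × (1−0.45) × 0.45 × 0.3 × (1−0.25) = 0.030628125
Highest score → portuguese.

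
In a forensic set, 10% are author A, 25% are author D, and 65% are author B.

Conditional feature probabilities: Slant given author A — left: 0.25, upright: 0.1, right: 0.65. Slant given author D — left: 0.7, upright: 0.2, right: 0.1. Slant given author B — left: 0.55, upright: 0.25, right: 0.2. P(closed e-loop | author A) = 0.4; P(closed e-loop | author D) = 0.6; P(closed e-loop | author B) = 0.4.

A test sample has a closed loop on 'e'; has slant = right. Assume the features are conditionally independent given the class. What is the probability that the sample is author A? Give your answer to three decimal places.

0.280

author A: 0.1 × 0.65 × 0.4 = 0.026
author D: 0.25 × 0.1 × 0.6 = 0.015
author B: 0.65 × 0.2 × 0.4 = 0.052
P(author A | x) = 0.026 / 0.093 ≈ 0.280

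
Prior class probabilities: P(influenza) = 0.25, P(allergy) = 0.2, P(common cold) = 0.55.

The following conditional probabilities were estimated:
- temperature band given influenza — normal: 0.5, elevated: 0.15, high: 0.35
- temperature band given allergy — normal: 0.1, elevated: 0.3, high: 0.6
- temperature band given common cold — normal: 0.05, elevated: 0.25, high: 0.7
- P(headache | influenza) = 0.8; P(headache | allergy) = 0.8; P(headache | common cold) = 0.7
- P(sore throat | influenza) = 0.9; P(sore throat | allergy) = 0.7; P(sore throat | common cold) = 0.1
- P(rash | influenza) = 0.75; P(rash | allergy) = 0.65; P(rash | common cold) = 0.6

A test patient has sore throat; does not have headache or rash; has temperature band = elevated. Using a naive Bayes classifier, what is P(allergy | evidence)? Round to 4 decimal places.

influenza: 0.25 × 0.15 × (1−0.8) × 0.9 × (1−0.75) = 0.0016875
allergy: 0.2 × 0.3 × (1−0.8) × 0.7 × (1−0.65) = 0.00294
common cold: 0.55 × 0.25 × (1−0.7) × 0.1 × (1−0.6) = 0.00165
P(allergy | x) = 0.00294 / 0.0062775 ≈ 0.4683

0.4683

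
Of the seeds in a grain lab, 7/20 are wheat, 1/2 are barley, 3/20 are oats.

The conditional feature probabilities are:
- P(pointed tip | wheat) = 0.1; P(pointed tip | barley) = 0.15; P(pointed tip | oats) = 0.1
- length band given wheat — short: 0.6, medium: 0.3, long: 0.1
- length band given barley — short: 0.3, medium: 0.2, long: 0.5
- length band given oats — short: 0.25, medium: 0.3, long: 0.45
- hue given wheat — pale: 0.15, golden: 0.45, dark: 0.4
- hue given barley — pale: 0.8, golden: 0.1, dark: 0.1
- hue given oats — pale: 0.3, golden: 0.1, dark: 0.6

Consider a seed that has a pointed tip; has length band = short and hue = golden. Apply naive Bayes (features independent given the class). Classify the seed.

wheat: 0.35 × 0.1 × 0.6 × 0.45 = 0.00945
barley: 0.5 × 0.15 × 0.3 × 0.1 = 0.00225
oats: 0.15 × 0.1 × 0.25 × 0.1 = 0.000375
Highest score → wheat.

wheat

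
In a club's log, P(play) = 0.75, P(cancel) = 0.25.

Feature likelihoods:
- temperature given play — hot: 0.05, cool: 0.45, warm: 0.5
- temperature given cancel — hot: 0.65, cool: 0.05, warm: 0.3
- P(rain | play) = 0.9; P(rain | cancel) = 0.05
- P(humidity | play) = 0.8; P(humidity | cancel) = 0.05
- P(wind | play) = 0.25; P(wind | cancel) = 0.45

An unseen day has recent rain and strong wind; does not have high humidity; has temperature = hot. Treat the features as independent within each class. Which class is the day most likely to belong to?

cancel

play: 0.75 × 0.05 × 0.9 × (1−0.8) × 0.25 = 0.0016875
cancel: 0.25 × 0.65 × 0.05 × (1−0.05) × 0.45 = 0.0034734375
Highest score → cancel.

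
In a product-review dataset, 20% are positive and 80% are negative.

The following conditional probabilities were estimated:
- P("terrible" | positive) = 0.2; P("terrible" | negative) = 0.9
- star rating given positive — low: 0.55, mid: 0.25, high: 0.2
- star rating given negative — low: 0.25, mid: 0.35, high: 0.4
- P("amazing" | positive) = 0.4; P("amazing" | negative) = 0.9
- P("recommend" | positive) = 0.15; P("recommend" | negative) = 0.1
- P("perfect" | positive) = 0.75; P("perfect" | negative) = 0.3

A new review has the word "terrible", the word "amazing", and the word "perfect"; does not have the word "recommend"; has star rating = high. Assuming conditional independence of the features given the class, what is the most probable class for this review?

negative

positive: 0.2 × 0.2 × 0.2 × 0.4 × (1−0.15) × 0.75 = 0.00204
negative: 0.8 × 0.9 × 0.4 × 0.9 × (1−0.1) × 0.3 = 0.069984
Highest score → negative.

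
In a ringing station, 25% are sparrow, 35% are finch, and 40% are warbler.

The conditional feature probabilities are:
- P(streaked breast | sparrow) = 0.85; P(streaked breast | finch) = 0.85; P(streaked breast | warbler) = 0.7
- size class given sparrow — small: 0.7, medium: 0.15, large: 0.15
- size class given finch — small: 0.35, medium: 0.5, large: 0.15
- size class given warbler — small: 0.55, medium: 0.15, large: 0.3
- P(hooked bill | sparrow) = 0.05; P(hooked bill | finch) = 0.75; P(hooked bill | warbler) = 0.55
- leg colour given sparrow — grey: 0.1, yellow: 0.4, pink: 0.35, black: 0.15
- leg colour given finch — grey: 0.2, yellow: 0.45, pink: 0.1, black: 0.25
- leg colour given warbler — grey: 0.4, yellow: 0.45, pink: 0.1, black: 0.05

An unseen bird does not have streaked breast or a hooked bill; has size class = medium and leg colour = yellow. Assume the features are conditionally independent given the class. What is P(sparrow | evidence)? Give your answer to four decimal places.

0.2447

sparrow: 0.25 × (1−0.85) × 0.15 × (1−0.05) × 0.4 = 0.0021375
finch: 0.35 × (1−0.85) × 0.5 × (1−0.75) × 0.45 = 0.002953125
warbler: 0.4 × (1−0.7) × 0.15 × (1−0.55) × 0.45 = 0.003645
P(sparrow | x) = 0.0021375 / 0.008735625 ≈ 0.2447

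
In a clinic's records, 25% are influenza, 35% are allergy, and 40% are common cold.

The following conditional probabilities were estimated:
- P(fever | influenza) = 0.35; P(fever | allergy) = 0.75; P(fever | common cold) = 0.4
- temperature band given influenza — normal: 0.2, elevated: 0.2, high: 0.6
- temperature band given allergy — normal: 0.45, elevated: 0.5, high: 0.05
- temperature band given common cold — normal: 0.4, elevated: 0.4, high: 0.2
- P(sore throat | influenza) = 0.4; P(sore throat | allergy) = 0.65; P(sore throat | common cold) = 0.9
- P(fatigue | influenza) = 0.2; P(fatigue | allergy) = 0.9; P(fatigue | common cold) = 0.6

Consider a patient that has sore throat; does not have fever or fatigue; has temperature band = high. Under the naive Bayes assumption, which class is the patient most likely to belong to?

influenza

influenza: 0.25 × (1−0.35) × 0.6 × 0.4 × (1−0.2) = 0.0312
allergy: 0.35 × (1−0.75) × 0.05 × 0.65 × (1−0.9) = 0.000284375
common cold: 0.4 × (1−0.4) × 0.2 × 0.9 × (1−0.6) = 0.01728
Highest score → influenza.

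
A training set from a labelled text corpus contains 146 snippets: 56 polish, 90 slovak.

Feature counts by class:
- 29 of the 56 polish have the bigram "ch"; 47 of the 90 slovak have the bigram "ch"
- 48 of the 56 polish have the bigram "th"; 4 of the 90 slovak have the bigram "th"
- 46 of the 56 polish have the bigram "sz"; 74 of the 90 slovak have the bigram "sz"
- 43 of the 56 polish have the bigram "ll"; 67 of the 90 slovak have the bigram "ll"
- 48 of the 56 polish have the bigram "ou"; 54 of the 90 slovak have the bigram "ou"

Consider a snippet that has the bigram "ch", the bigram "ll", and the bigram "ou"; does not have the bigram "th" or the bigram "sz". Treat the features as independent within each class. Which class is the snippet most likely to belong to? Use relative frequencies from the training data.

polish: (56/146) × (29/56) × (8/56) × (10/56) × (43/56) × (48/56) ≈ 0.00333498
slovak: (90/146) × (47/90) × (86/90) × (16/90) × (67/90) × (54/90) ≈ 0.0244265
Highest score → slovak.

slovak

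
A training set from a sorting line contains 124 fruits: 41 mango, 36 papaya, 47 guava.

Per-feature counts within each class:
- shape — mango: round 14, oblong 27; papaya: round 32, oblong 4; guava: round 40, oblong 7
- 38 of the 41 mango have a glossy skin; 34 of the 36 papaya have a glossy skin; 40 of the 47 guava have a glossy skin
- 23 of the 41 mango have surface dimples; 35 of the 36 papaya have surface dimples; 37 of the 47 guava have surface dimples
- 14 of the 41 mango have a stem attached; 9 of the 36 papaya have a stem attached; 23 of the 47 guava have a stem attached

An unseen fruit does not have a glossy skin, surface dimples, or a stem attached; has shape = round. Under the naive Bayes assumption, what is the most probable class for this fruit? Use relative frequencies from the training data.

mango: (41/124) × (14/41) × (3/41) × (18/41) × (27/41) ≈ 0.00238843
papaya: (36/124) × (32/36) × (2/36) × (1/36) × (27/36) ≈ 0.000298686
guava: (47/124) × (40/47) × (7/47) × (10/47) × (24/47) ≈ 0.0052198
Highest score → guava.

guava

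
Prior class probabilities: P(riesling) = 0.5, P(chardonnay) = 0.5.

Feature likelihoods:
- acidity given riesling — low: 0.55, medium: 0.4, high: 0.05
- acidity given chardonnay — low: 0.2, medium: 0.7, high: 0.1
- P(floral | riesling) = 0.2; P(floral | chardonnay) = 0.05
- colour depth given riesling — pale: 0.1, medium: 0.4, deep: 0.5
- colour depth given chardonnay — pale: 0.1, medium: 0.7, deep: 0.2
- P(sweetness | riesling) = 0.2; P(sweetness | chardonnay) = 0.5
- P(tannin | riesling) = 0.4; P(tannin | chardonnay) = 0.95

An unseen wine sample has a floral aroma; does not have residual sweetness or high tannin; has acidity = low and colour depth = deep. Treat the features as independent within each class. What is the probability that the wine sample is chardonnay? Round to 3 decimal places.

riesling: 0.5 × 0.55 × 0.2 × 0.5 × (1−0.2) × (1−0.4) = 0.0132
chardonnay: 0.5 × 0.2 × 0.05 × 0.2 × (1−0.5) × (1−0.95) = 0.000025
P(chardonnay | x) = 0.000025 / 0.013225 ≈ 0.002

0.002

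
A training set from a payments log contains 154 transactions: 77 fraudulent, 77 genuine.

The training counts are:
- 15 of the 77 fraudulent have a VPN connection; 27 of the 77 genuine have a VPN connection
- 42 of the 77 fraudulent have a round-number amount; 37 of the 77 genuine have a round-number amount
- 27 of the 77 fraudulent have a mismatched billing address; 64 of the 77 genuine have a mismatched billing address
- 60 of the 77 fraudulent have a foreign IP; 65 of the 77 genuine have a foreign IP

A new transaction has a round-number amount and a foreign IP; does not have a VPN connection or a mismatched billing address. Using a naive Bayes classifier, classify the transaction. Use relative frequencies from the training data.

fraudulent: (77/154) × (62/77) × (42/77) × (50/77) × (60/77) ≈ 0.111114
genuine: (77/154) × (50/77) × (37/77) × (13/77) × (65/77) ≈ 0.0222349
Highest score → fraudulent.

fraudulent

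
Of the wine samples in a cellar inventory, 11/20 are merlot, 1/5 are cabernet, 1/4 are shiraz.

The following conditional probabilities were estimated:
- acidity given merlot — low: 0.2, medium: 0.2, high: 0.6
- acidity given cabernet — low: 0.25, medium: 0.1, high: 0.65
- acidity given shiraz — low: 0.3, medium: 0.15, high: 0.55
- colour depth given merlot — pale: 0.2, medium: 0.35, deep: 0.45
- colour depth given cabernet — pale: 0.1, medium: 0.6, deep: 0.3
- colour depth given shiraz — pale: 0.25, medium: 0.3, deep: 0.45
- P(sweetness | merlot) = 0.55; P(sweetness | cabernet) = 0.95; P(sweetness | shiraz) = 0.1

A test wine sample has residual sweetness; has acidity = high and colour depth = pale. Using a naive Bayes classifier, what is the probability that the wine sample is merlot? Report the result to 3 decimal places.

0.697

merlot: 0.55 × 0.6 × 0.2 × 0.55 = 0.0363
cabernet: 0.2 × 0.65 × 0.1 × 0.95 = 0.01235
shiraz: 0.25 × 0.55 × 0.25 × 0.1 = 0.0034375
P(merlot | x) = 0.0363 / 0.0520875 ≈ 0.697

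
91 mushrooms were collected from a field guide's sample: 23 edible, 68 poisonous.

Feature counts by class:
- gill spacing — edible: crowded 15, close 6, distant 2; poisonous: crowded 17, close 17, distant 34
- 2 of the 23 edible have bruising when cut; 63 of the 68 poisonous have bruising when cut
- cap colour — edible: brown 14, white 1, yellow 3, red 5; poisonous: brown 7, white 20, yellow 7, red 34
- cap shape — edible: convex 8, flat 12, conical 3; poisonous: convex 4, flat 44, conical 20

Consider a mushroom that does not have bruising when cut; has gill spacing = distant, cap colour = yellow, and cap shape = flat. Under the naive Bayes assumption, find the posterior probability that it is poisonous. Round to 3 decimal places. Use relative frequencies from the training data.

0.573

edible: (23/91) × (2/23) × (21/23) × (3/23) × (12/23) ≈ 0.00136561
poisonous: (68/91) × (34/68) × (5/68) × (7/68) × (44/68) ≈ 0.00182992
P(poisonous | x) = 0.00182992 / 0.00319553 ≈ 0.573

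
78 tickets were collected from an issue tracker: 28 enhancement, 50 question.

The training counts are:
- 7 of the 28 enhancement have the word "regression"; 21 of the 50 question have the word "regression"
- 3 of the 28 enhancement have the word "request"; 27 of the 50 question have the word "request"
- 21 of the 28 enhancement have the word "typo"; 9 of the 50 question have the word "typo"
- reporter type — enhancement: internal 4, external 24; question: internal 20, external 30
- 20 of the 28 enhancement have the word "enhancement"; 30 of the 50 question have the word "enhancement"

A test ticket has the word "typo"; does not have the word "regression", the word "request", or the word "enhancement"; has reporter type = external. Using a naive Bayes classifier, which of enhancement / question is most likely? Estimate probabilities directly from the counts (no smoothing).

enhancement: (28/78) × (21/28) × (25/28) × (21/28) × (24/28) × (8/28) ≈ 0.0441523
question: (50/78) × (29/50) × (23/50) × (9/50) × (30/50) × (20/50) ≈ 0.00738831
Highest score → enhancement.

enhancement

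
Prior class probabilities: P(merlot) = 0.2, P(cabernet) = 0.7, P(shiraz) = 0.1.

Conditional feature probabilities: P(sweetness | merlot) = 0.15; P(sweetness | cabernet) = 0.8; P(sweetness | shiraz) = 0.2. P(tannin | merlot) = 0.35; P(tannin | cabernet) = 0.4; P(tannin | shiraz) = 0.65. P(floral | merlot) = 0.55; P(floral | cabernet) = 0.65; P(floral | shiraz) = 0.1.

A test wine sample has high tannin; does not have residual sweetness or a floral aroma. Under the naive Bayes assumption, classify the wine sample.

merlot: 0.2 × (1−0.15) × 0.35 × (1−0.55) = 0.026775
cabernet: 0.7 × (1−0.8) × 0.4 × (1−0.65) = 0.0196
shiraz: 0.1 × (1−0.2) × 0.65 × (1−0.1) = 0.0468
Highest score → shiraz.

shiraz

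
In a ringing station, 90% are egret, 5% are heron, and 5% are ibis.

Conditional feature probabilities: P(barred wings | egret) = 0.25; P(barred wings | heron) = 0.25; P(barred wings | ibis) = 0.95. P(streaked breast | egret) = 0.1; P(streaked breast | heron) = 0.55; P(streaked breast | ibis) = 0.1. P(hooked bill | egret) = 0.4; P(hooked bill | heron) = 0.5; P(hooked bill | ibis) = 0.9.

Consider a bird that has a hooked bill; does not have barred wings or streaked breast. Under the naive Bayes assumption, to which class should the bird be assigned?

egret: 0.9 × (1−0.25) × (1−0.1) × 0.4 = 0.243
heron: 0.05 × (1−0.25) × (1−0.55) × 0.5 = 0.0084375
ibis: 0.05 × (1−0.95) × (1−0.1) × 0.9 = 0.002025
Highest score → egret.

egret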